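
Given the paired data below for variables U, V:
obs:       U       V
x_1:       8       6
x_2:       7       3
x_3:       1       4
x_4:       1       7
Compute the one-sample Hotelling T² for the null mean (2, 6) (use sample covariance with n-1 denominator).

Step 1 — sample mean vector:
  mean(U) = (8 + 7 + 1 + 1) / 4 = 17/4 = 4.25
  mean(V) = (6 + 3 + 4 + 7) / 4 = 20/4 = 5
  x̄ = (4.25, 5),  deviation x̄ - mu_0 = (4.25, 5) - (2, 6) = (2.25, -1).

Step 2 — sample covariance matrix, S[i,j] = (1/(n-1)) · Σ_k (x_{k,i} - mean_i) · (x_{k,j} - mean_j), divisor n-1 = 3:
  S[U,U] = ((3.75)·(3.75) + (2.75)·(2.75) + (-3.25)·(-3.25) + (-3.25)·(-3.25)) / 3 = 42.75/3 = 14.25
  S[U,V] = ((3.75)·(1) + (2.75)·(-2) + (-3.25)·(-1) + (-3.25)·(2)) / 3 = -5/3 = -1.6667
  S[V,V] = ((1)·(1) + (-2)·(-2) + (-1)·(-1) + (2)·(2)) / 3 = 10/3 = 3.3333
  S = [[14.25, -1.6667],
 [-1.6667, 3.3333]].

Step 3 — invert S. det(S) = 14.25·3.3333 - (-1.6667)² = 44.7222.
  S^{-1} = (1/det) · [[d, -b], [-b, a]] = [[0.0745, 0.0373],
 [0.0373, 0.3186]].

Step 4 — quadratic form (x̄ - mu_0)^T · S^{-1} · (x̄ - mu_0):
  S^{-1} · (x̄ - mu_0) = (0.1304, -0.2348),
  (x̄ - mu_0)^T · [...] = (2.25)·(0.1304) + (-1)·(-0.2348) = 0.5283.

Step 5 — scale by n: T² = 4 · 0.5283 = 2.113.

T² ≈ 2.113


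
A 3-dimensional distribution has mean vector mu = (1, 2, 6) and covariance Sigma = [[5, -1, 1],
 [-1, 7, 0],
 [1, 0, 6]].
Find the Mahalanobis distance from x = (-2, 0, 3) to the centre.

Step 1 — centre the observation: (x - mu) = (-3, -2, -3).

Step 2 — invert Sigma (cofactor / det for 3×3, or solve directly):
  Sigma^{-1} = [[0.2132, 0.0305, -0.0355],
 [0.0305, 0.1472, -0.0051],
 [-0.0355, -0.0051, 0.1726]].

Step 3 — form the quadratic (x - mu)^T · Sigma^{-1} · (x - mu):
  Sigma^{-1} · (x - mu) = (-0.5939, -0.3706, -0.401).
  (x - mu)^T · [Sigma^{-1} · (x - mu)] = (-3)·(-0.5939) + (-2)·(-0.3706) + (-3)·(-0.401) = 3.7259.

Step 4 — take square root: d = √(3.7259) ≈ 1.9303.

d(x, mu) = √(3.7259) ≈ 1.9303


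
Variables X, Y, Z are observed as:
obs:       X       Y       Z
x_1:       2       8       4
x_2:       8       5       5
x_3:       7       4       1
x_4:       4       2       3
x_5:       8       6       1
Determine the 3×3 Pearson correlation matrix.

Step 1 — column means:
  mean(X) = (2 + 8 + 7 + 4 + 8) / 5 = 29/5 = 5.8
  mean(Y) = (8 + 5 + 4 + 2 + 6) / 5 = 25/5 = 5
  mean(Z) = (4 + 5 + 1 + 3 + 1) / 5 = 14/5 = 2.8

Step 2 — sample variances and covariances s[i,j] = (1/(n-1)) · Σ_k (x_{k,i} - mean_i) · (x_{k,j} - mean_j), with n-1 = 4:
  s[X,X] = ((-3.8)·(-3.8) + (2.2)·(2.2) + (1.2)·(1.2) + (-1.8)·(-1.8) + (2.2)·(2.2)) / 4 = 28.8/4 = 7.2
  s[X,Y] = ((-3.8)·(3) + (2.2)·(0) + (1.2)·(-1) + (-1.8)·(-3) + (2.2)·(1)) / 4 = -5/4 = -1.25
  s[X,Z] = ((-3.8)·(1.2) + (2.2)·(2.2) + (1.2)·(-1.8) + (-1.8)·(0.2) + (2.2)·(-1.8)) / 4 = -6.2/4 = -1.55
  s[Y,Y] = ((3)·(3) + (0)·(0) + (-1)·(-1) + (-3)·(-3) + (1)·(1)) / 4 = 20/4 = 5
  s[Y,Z] = ((3)·(1.2) + (0)·(2.2) + (-1)·(-1.8) + (-3)·(0.2) + (1)·(-1.8)) / 4 = 3/4 = 0.75
  s[Z,Z] = ((1.2)·(1.2) + (2.2)·(2.2) + (-1.8)·(-1.8) + (0.2)·(0.2) + (-1.8)·(-1.8)) / 4 = 12.8/4 = 3.2
  Sample standard deviations s_i = √(s[i,i]):
  s(X) = √(7.2) = 2.6833
  s(Y) = √(5) = 2.2361
  s(Z) = √(3.2) = 1.7889

Step 3 — r_{ij} = s_{ij} / (s_i · s_j):
  r[X,X] = 1 (diagonal).
  r[X,Y] = -1.25 / (2.6833 · 2.2361) = -1.25 / 6 = -0.2083
  r[X,Z] = -1.55 / (2.6833 · 1.7889) = -1.55 / 4.8 = -0.3229
  r[Y,Y] = 1 (diagonal).
  r[Y,Z] = 0.75 / (2.2361 · 1.7889) = 0.75 / 4 = 0.1875
  r[Z,Z] = 1 (diagonal).

R is symmetric with unit diagonal. Assembling:

R = [[1, -0.2083, -0.3229],
 [-0.2083, 1, 0.1875],
 [-0.3229, 0.1875, 1]]


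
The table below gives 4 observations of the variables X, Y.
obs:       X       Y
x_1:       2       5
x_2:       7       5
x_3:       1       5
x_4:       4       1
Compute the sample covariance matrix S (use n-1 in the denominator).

Step 1 — column means:
  mean(X) = (2 + 7 + 1 + 4) / 4 = 14/4 = 3.5
  mean(Y) = (5 + 5 + 5 + 1) / 4 = 16/4 = 4

Step 2 — sample covariance S[i,j] = (1/(n-1)) · Σ_k (x_{k,i} - mean_i) · (x_{k,j} - mean_j), with n-1 = 3.
  S[X,X] = ((-1.5)·(-1.5) + (3.5)·(3.5) + (-2.5)·(-2.5) + (0.5)·(0.5)) / 3 = 21/3 = 7
  S[X,Y] = ((-1.5)·(1) + (3.5)·(1) + (-2.5)·(1) + (0.5)·(-3)) / 3 = -2/3 = -0.6667
  S[Y,Y] = ((1)·(1) + (1)·(1) + (1)·(1) + (-3)·(-3)) / 3 = 12/3 = 4

S is symmetric (S[j,i] = S[i,j]). Assembling:

S = [[7, -0.6667],
 [-0.6667, 4]]


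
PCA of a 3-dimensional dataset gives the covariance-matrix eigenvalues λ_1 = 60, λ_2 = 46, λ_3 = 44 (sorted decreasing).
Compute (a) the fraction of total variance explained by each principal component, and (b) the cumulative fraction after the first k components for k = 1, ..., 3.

Step 1 — total variance = trace(Sigma) = Σ λ_i = 60 + 46 + 44 = 150.

Step 2 — fraction explained by component i = λ_i / Σ λ:
  PC1: 60/150 = 0.4
  PC2: 46/150 = 0.3067
  PC3: 44/150 = 0.2933

Step 3 — cumulative fraction after k components = (λ_1 + ... + λ_k) / Σ λ:
  k = 1: 60/150 = 0.4
  k = 2: (60 + 46)/150 = 106/150 = 0.7067
  k = 3: (60 + 46 + 44)/150 = 150/150 = 1

Summary (fraction, with percent):

explained: PC1 0.4 (40%), PC2 0.3067 (30.67%), PC3 0.2933 (29.33%);  cumulative: 0.4, 0.7067, 1


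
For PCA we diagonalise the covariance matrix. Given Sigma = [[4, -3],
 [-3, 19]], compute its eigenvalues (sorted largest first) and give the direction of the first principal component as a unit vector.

Step 1 — characteristic polynomial of 2×2 Sigma:
  det(Sigma - λI) = λ² - trace · λ + det = 0.
  trace = 4 + 19 = 23, det = 4·19 - (-3)² = 67.
Step 2 — discriminant:
  Δ = trace² - 4·det = 529 - 268 = 261.
Step 3 — eigenvalues:
  λ = (trace ± √Δ)/2 = (23 ± 16.1555)/2,
  λ_1 = 19.5777,  λ_2 = 3.4223.

Step 4 — unit eigenvector for λ_1: solve (Sigma - λ_1 I)v = 0. First row:
  (4 - 19.5777)·v_x + (-3)·v_y = 0, i.e. (-15.5777)·v_x + (-3)·v_y = 0,
  so v ∝ (b, λ_1 - a) = (-3, 15.5777); multiply by -1 so the first entry is positive: u = (3, -15.5777).
  ||u|| = √((3)² + (-15.5777)²) = √(251.6662) ≈ 15.864,
  v_1 = u/||u|| ≈ (0.1891, -0.982) (||v_1|| = 1).

λ_1 = 19.5777,  λ_2 = 3.4223;  v_1 ≈ (0.1891, -0.982)


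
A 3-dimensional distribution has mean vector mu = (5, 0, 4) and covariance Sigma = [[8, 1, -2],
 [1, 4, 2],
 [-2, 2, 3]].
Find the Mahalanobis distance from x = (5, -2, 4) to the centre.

Step 1 — centre the observation: (x - mu) = (0, -2, 0).

Step 2 — invert Sigma (cofactor / det for 3×3, or solve directly):
  Sigma^{-1} = [[0.2162, -0.1892, 0.2703],
 [-0.1892, 0.5405, -0.4865],
 [0.2703, -0.4865, 0.8378]].

Step 3 — form the quadratic (x - mu)^T · Sigma^{-1} · (x - mu):
  Sigma^{-1} · (x - mu) = (0.3784, -1.0811, 0.973).
  (x - mu)^T · [Sigma^{-1} · (x - mu)] = (0)·(0.3784) + (-2)·(-1.0811) + (0)·(0.973) = 2.1622.

Step 4 — take square root: d = √(2.1622) ≈ 1.4704.

d(x, mu) = √(2.1622) ≈ 1.4704


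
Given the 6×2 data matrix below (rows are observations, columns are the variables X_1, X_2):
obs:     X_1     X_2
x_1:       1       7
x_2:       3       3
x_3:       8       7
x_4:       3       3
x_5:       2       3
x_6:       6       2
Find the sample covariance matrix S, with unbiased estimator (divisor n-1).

Step 1 — column means:
  mean(X_1) = (1 + 3 + 8 + 3 + 2 + 6) / 6 = 23/6 = 3.8333
  mean(X_2) = (7 + 3 + 7 + 3 + 3 + 2) / 6 = 25/6 = 4.1667

Step 2 — sample covariance S[i,j] = (1/(n-1)) · Σ_k (x_{k,i} - mean_i) · (x_{k,j} - mean_j), with n-1 = 5.
  S[X_1,X_1] = ((-2.8333)·(-2.8333) + (-0.8333)·(-0.8333) + (4.1667)·(4.1667) + (-0.8333)·(-0.8333) + (-1.8333)·(-1.8333) + (2.1667)·(2.1667)) / 5 = 34.8333/5 = 6.9667
  S[X_1,X_2] = ((-2.8333)·(2.8333) + (-0.8333)·(-1.1667) + (4.1667)·(2.8333) + (-0.8333)·(-1.1667) + (-1.8333)·(-1.1667) + (2.1667)·(-2.1667)) / 5 = 3.1667/5 = 0.6333
  S[X_2,X_2] = ((2.8333)·(2.8333) + (-1.1667)·(-1.1667) + (2.8333)·(2.8333) + (-1.1667)·(-1.1667) + (-1.1667)·(-1.1667) + (-2.1667)·(-2.1667)) / 5 = 24.8333/5 = 4.9667

S is symmetric (S[j,i] = S[i,j]). Assembling:

S = [[6.9667, 0.6333],
 [0.6333, 4.9667]]


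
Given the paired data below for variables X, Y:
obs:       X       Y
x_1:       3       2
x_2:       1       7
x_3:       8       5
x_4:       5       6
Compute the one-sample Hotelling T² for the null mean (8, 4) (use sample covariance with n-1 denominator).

Step 1 — sample mean vector:
  mean(X) = (3 + 1 + 8 + 5) / 4 = 17/4 = 4.25
  mean(Y) = (2 + 7 + 5 + 6) / 4 = 20/4 = 5
  x̄ = (4.25, 5),  deviation x̄ - mu_0 = (4.25, 5) - (8, 4) = (-3.75, 1).

Step 2 — sample covariance matrix, S[i,j] = (1/(n-1)) · Σ_k (x_{k,i} - mean_i) · (x_{k,j} - mean_j), divisor n-1 = 3:
  S[X,X] = ((-1.25)·(-1.25) + (-3.25)·(-3.25) + (3.75)·(3.75) + (0.75)·(0.75)) / 3 = 26.75/3 = 8.9167
  S[X,Y] = ((-1.25)·(-3) + (-3.25)·(2) + (3.75)·(0) + (0.75)·(1)) / 3 = -2/3 = -0.6667
  S[Y,Y] = ((-3)·(-3) + (2)·(2) + (0)·(0) + (1)·(1)) / 3 = 14/3 = 4.6667
  S = [[8.9167, -0.6667],
 [-0.6667, 4.6667]].

Step 3 — invert S. det(S) = 8.9167·4.6667 - (-0.6667)² = 41.1667.
  S^{-1} = (1/det) · [[d, -b], [-b, a]] = [[0.1134, 0.0162],
 [0.0162, 0.2166]].

Step 4 — quadratic form (x̄ - mu_0)^T · S^{-1} · (x̄ - mu_0):
  S^{-1} · (x̄ - mu_0) = (-0.4089, 0.1559),
  (x̄ - mu_0)^T · [...] = (-3.75)·(-0.4089) + (1)·(0.1559) = 1.6893.

Step 5 — scale by n: T² = 4 · 1.6893 = 6.7571.

T² ≈ 6.7571


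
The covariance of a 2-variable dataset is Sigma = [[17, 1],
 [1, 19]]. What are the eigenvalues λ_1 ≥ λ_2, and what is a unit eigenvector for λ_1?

Step 1 — characteristic polynomial of 2×2 Sigma:
  det(Sigma - λI) = λ² - trace · λ + det = 0.
  trace = 17 + 19 = 36, det = 17·19 - (1)² = 322.
Step 2 — discriminant:
  Δ = trace² - 4·det = 1296 - 1288 = 8.
Step 3 — eigenvalues:
  λ = (trace ± √Δ)/2 = (36 ± 2.8284)/2,
  λ_1 = 19.4142,  λ_2 = 16.5858.

Step 4 — unit eigenvector for λ_1: solve (Sigma - λ_1 I)v = 0. First row:
  (17 - 19.4142)·v_x + (1)·v_y = 0, i.e. (-2.4142)·v_x + (1)·v_y = 0,
  so v ∝ (b, λ_1 - a) = (1, 2.4142) = u.
  ||u|| = √((1)² + (2.4142)²) = √(6.8284) ≈ 2.6131,
  v_1 = u/||u|| ≈ (0.3827, 0.9239) (||v_1|| = 1).

λ_1 = 19.4142,  λ_2 = 16.5858;  v_1 ≈ (0.3827, 0.9239)


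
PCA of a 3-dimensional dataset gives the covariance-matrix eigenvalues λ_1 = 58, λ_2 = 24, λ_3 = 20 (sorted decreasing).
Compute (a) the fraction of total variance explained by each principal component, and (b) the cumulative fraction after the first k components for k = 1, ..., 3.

Step 1 — total variance = trace(Sigma) = Σ λ_i = 58 + 24 + 20 = 102.

Step 2 — fraction explained by component i = λ_i / Σ λ:
  PC1: 58/102 = 0.5686
  PC2: 24/102 = 0.2353
  PC3: 20/102 = 0.1961

Step 3 — cumulative fraction after k components = (λ_1 + ... + λ_k) / Σ λ:
  k = 1: 58/102 = 0.5686
  k = 2: (58 + 24)/102 = 82/102 = 0.8039
  k = 3: (58 + 24 + 20)/102 = 102/102 = 1

Summary (fraction, with percent):

explained: PC1 0.5686 (56.86%), PC2 0.2353 (23.53%), PC3 0.1961 (19.61%);  cumulative: 0.5686, 0.8039, 1


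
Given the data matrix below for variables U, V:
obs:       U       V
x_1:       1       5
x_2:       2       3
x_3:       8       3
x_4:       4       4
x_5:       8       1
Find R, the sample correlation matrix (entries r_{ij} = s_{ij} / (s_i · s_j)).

Step 1 — column means:
  mean(U) = (1 + 2 + 8 + 4 + 8) / 5 = 23/5 = 4.6
  mean(V) = (5 + 3 + 3 + 4 + 1) / 5 = 16/5 = 3.2

Step 2 — sample variances and covariances s[i,j] = (1/(n-1)) · Σ_k (x_{k,i} - mean_i) · (x_{k,j} - mean_j), with n-1 = 4:
  s[U,U] = ((-3.6)·(-3.6) + (-2.6)·(-2.6) + (3.4)·(3.4) + (-0.6)·(-0.6) + (3.4)·(3.4)) / 4 = 43.2/4 = 10.8
  s[U,V] = ((-3.6)·(1.8) + (-2.6)·(-0.2) + (3.4)·(-0.2) + (-0.6)·(0.8) + (3.4)·(-2.2)) / 4 = -14.6/4 = -3.65
  s[V,V] = ((1.8)·(1.8) + (-0.2)·(-0.2) + (-0.2)·(-0.2) + (0.8)·(0.8) + (-2.2)·(-2.2)) / 4 = 8.8/4 = 2.2
  Sample standard deviations s_i = √(s[i,i]):
  s(U) = √(10.8) = 3.2863
  s(V) = √(2.2) = 1.4832

Step 3 — r_{ij} = s_{ij} / (s_i · s_j):
  r[U,U] = 1 (diagonal).
  r[U,V] = -3.65 / (3.2863 · 1.4832) = -3.65 / 4.8744 = -0.7488
  r[V,V] = 1 (diagonal).

R is symmetric with unit diagonal. Assembling:

R = [[1, -0.7488],
 [-0.7488, 1]]


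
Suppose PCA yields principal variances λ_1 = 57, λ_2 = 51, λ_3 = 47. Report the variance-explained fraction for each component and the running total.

Step 1 — total variance = trace(Sigma) = Σ λ_i = 57 + 51 + 47 = 155.

Step 2 — fraction explained by component i = λ_i / Σ λ:
  PC1: 57/155 = 0.3677
  PC2: 51/155 = 0.329
  PC3: 47/155 = 0.3032

Step 3 — cumulative fraction after k components = (λ_1 + ... + λ_k) / Σ λ:
  k = 1: 57/155 = 0.3677
  k = 2: (57 + 51)/155 = 108/155 = 0.6968
  k = 3: (57 + 51 + 47)/155 = 155/155 = 1

Summary (fraction, with percent):

explained: PC1 0.3677 (36.77%), PC2 0.329 (32.9%), PC3 0.3032 (30.32%);  cumulative: 0.3677, 0.6968, 1


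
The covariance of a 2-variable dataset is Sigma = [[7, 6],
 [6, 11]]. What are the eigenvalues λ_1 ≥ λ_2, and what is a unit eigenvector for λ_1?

Step 1 — characteristic polynomial of 2×2 Sigma:
  det(Sigma - λI) = λ² - trace · λ + det = 0.
  trace = 7 + 11 = 18, det = 7·11 - (6)² = 41.
Step 2 — discriminant:
  Δ = trace² - 4·det = 324 - 164 = 160.
Step 3 — eigenvalues:
  λ = (trace ± √Δ)/2 = (18 ± 12.6491)/2,
  λ_1 = 15.3246,  λ_2 = 2.6754.

Step 4 — unit eigenvector for λ_1: solve (Sigma - λ_1 I)v = 0. First row:
  (7 - 15.3246)·v_x + (6)·v_y = 0, i.e. (-8.3246)·v_x + (6)·v_y = 0,
  so v ∝ (b, λ_1 - a) = (6, 8.3246) = u.
  ||u|| = √((6)² + (8.3246)²) = √(105.2982) ≈ 10.2615,
  v_1 = u/||u|| ≈ (0.5847, 0.8112) (||v_1|| = 1).

λ_1 = 15.3246,  λ_2 = 2.6754;  v_1 ≈ (0.5847, 0.8112)


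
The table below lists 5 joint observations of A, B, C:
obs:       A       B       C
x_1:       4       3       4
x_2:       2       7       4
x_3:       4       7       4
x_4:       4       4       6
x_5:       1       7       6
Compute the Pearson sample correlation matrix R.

Step 1 — column means:
  mean(A) = (4 + 2 + 4 + 4 + 1) / 5 = 15/5 = 3
  mean(B) = (3 + 7 + 7 + 4 + 7) / 5 = 28/5 = 5.6
  mean(C) = (4 + 4 + 4 + 6 + 6) / 5 = 24/5 = 4.8

Step 2 — sample variances and covariances s[i,j] = (1/(n-1)) · Σ_k (x_{k,i} - mean_i) · (x_{k,j} - mean_j), with n-1 = 4:
  s[A,A] = ((1)·(1) + (-1)·(-1) + (1)·(1) + (1)·(1) + (-2)·(-2)) / 4 = 8/4 = 2
  s[A,B] = ((1)·(-2.6) + (-1)·(1.4) + (1)·(1.4) + (1)·(-1.6) + (-2)·(1.4)) / 4 = -7/4 = -1.75
  s[A,C] = ((1)·(-0.8) + (-1)·(-0.8) + (1)·(-0.8) + (1)·(1.2) + (-2)·(1.2)) / 4 = -2/4 = -0.5
  s[B,B] = ((-2.6)·(-2.6) + (1.4)·(1.4) + (1.4)·(1.4) + (-1.6)·(-1.6) + (1.4)·(1.4)) / 4 = 15.2/4 = 3.8
  s[B,C] = ((-2.6)·(-0.8) + (1.4)·(-0.8) + (1.4)·(-0.8) + (-1.6)·(1.2) + (1.4)·(1.2)) / 4 = -0.4/4 = -0.1
  s[C,C] = ((-0.8)·(-0.8) + (-0.8)·(-0.8) + (-0.8)·(-0.8) + (1.2)·(1.2) + (1.2)·(1.2)) / 4 = 4.8/4 = 1.2
  Sample standard deviations s_i = √(s[i,i]):
  s(A) = √(2) = 1.4142
  s(B) = √(3.8) = 1.9494
  s(C) = √(1.2) = 1.0954

Step 3 — r_{ij} = s_{ij} / (s_i · s_j):
  r[A,A] = 1 (diagonal).
  r[A,B] = -1.75 / (1.4142 · 1.9494) = -1.75 / 2.7568 = -0.6348
  r[A,C] = -0.5 / (1.4142 · 1.0954) = -0.5 / 1.5492 = -0.3227
  r[B,B] = 1 (diagonal).
  r[B,C] = -0.1 / (1.9494 · 1.0954) = -0.1 / 2.1354 = -0.0468
  r[C,C] = 1 (diagonal).

R is symmetric with unit diagonal. Assembling:

R = [[1, -0.6348, -0.3227],
 [-0.6348, 1, -0.0468],
 [-0.3227, -0.0468, 1]]


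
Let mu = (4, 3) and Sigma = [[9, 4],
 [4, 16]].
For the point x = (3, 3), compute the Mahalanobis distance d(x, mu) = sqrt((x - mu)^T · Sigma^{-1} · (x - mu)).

Step 1 — centre the observation: (x - mu) = (-1, 0).

Step 2 — invert Sigma. det(Sigma) = 9·16 - (4)² = 128.
  Sigma^{-1} = (1/det) · [[d, -b], [-b, a]] = [[0.125, -0.0312],
 [-0.0312, 0.0703]].

Step 3 — form the quadratic (x - mu)^T · Sigma^{-1} · (x - mu):
  Sigma^{-1} · (x - mu) = (-0.125, 0.0312).
  (x - mu)^T · [Sigma^{-1} · (x - mu)] = (-1)·(-0.125) + (0)·(0.0312) = 0.125.

Step 4 — take square root: d = √(0.125) ≈ 0.3536.

d(x, mu) = √(0.125) ≈ 0.3536


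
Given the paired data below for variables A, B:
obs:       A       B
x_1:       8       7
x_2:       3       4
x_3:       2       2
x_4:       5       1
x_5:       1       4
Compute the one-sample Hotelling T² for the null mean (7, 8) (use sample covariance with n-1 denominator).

Step 1 — sample mean vector:
  mean(A) = (8 + 3 + 2 + 5 + 1) / 5 = 19/5 = 3.8
  mean(B) = (7 + 4 + 2 + 1 + 4) / 5 = 18/5 = 3.6
  x̄ = (3.8, 3.6),  deviation x̄ - mu_0 = (3.8, 3.6) - (7, 8) = (-3.2, -4.4).

Step 2 — sample covariance matrix, S[i,j] = (1/(n-1)) · Σ_k (x_{k,i} - mean_i) · (x_{k,j} - mean_j), divisor n-1 = 4:
  S[A,A] = ((4.2)·(4.2) + (-0.8)·(-0.8) + (-1.8)·(-1.8) + (1.2)·(1.2) + (-2.8)·(-2.8)) / 4 = 30.8/4 = 7.7
  S[A,B] = ((4.2)·(3.4) + (-0.8)·(0.4) + (-1.8)·(-1.6) + (1.2)·(-2.6) + (-2.8)·(0.4)) / 4 = 12.6/4 = 3.15
  S[B,B] = ((3.4)·(3.4) + (0.4)·(0.4) + (-1.6)·(-1.6) + (-2.6)·(-2.6) + (0.4)·(0.4)) / 4 = 21.2/4 = 5.3
  S = [[7.7, 3.15],
 [3.15, 5.3]].

Step 3 — invert S. det(S) = 7.7·5.3 - (3.15)² = 30.8875.
  S^{-1} = (1/det) · [[d, -b], [-b, a]] = [[0.1716, -0.102],
 [-0.102, 0.2493]].

Step 4 — quadratic form (x̄ - mu_0)^T · S^{-1} · (x̄ - mu_0):
  S^{-1} · (x̄ - mu_0) = (-0.1004, -0.7705),
  (x̄ - mu_0)^T · [...] = (-3.2)·(-0.1004) + (-4.4)·(-0.7705) = 3.7115.

Step 5 — scale by n: T² = 5 · 3.7115 = 18.5577.

T² ≈ 18.5577


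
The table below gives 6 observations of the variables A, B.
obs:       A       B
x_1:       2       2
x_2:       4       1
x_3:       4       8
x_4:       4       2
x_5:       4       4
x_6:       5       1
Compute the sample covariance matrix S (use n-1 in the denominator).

Step 1 — column means:
  mean(A) = (2 + 4 + 4 + 4 + 4 + 5) / 6 = 23/6 = 3.8333
  mean(B) = (2 + 1 + 8 + 2 + 4 + 1) / 6 = 18/6 = 3

Step 2 — sample covariance S[i,j] = (1/(n-1)) · Σ_k (x_{k,i} - mean_i) · (x_{k,j} - mean_j), with n-1 = 5.
  S[A,A] = ((-1.8333)·(-1.8333) + (0.1667)·(0.1667) + (0.1667)·(0.1667) + (0.1667)·(0.1667) + (0.1667)·(0.1667) + (1.1667)·(1.1667)) / 5 = 4.8333/5 = 0.9667
  S[A,B] = ((-1.8333)·(-1) + (0.1667)·(-2) + (0.1667)·(5) + (0.1667)·(-1) + (0.1667)·(1) + (1.1667)·(-2)) / 5 = 0/5 = 0
  S[B,B] = ((-1)·(-1) + (-2)·(-2) + (5)·(5) + (-1)·(-1) + (1)·(1) + (-2)·(-2)) / 5 = 36/5 = 7.2

S is symmetric (S[j,i] = S[i,j]). Assembling:

S = [[0.9667, 0],
 [0, 7.2]]


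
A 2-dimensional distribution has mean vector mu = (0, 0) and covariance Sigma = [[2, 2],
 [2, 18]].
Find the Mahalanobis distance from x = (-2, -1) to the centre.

Step 1 — centre the observation: (x - mu) = (-2, -1).

Step 2 — invert Sigma. det(Sigma) = 2·18 - (2)² = 32.
  Sigma^{-1} = (1/det) · [[d, -b], [-b, a]] = [[0.5625, -0.0625],
 [-0.0625, 0.0625]].

Step 3 — form the quadratic (x - mu)^T · Sigma^{-1} · (x - mu):
  Sigma^{-1} · (x - mu) = (-1.0625, 0.0625).
  (x - mu)^T · [Sigma^{-1} · (x - mu)] = (-2)·(-1.0625) + (-1)·(0.0625) = 2.0625.

Step 4 — take square root: d = √(2.0625) ≈ 1.4361.

d(x, mu) = √(2.0625) ≈ 1.4361


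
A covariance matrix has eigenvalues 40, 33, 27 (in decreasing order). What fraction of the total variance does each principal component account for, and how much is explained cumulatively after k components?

Step 1 — total variance = trace(Sigma) = Σ λ_i = 40 + 33 + 27 = 100.

Step 2 — fraction explained by component i = λ_i / Σ λ:
  PC1: 40/100 = 0.4
  PC2: 33/100 = 0.33
  PC3: 27/100 = 0.27

Step 3 — cumulative fraction after k components = (λ_1 + ... + λ_k) / Σ λ:
  k = 1: 40/100 = 0.4
  k = 2: (40 + 33)/100 = 73/100 = 0.73
  k = 3: (40 + 33 + 27)/100 = 100/100 = 1

Summary (fraction, with percent):

explained: PC1 0.4 (40%), PC2 0.33 (33%), PC3 0.27 (27%);  cumulative: 0.4, 0.73, 1


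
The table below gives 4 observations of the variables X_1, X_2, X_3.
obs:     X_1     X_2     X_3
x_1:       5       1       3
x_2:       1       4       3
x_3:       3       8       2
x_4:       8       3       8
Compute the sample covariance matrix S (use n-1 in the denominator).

Step 1 — column means:
  mean(X_1) = (5 + 1 + 3 + 8) / 4 = 17/4 = 4.25
  mean(X_2) = (1 + 4 + 8 + 3) / 4 = 16/4 = 4
  mean(X_3) = (3 + 3 + 2 + 8) / 4 = 16/4 = 4

Step 2 — sample covariance S[i,j] = (1/(n-1)) · Σ_k (x_{k,i} - mean_i) · (x_{k,j} - mean_j), with n-1 = 3.
  S[X_1,X_1] = ((0.75)·(0.75) + (-3.25)·(-3.25) + (-1.25)·(-1.25) + (3.75)·(3.75)) / 3 = 26.75/3 = 8.9167
  S[X_1,X_2] = ((0.75)·(-3) + (-3.25)·(0) + (-1.25)·(4) + (3.75)·(-1)) / 3 = -11/3 = -3.6667
  S[X_1,X_3] = ((0.75)·(-1) + (-3.25)·(-1) + (-1.25)·(-2) + (3.75)·(4)) / 3 = 20/3 = 6.6667
  S[X_2,X_2] = ((-3)·(-3) + (0)·(0) + (4)·(4) + (-1)·(-1)) / 3 = 26/3 = 8.6667
  S[X_2,X_3] = ((-3)·(-1) + (0)·(-1) + (4)·(-2) + (-1)·(4)) / 3 = -9/3 = -3
  S[X_3,X_3] = ((-1)·(-1) + (-1)·(-1) + (-2)·(-2) + (4)·(4)) / 3 = 22/3 = 7.3333

S is symmetric (S[j,i] = S[i,j]). Assembling:

S = [[8.9167, -3.6667, 6.6667],
 [-3.6667, 8.6667, -3],
 [6.6667, -3, 7.3333]]


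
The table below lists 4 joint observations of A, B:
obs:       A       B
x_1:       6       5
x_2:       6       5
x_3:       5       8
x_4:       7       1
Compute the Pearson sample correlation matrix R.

Step 1 — column means:
  mean(A) = (6 + 6 + 5 + 7) / 4 = 24/4 = 6
  mean(B) = (5 + 5 + 8 + 1) / 4 = 19/4 = 4.75

Step 2 — sample variances and covariances s[i,j] = (1/(n-1)) · Σ_k (x_{k,i} - mean_i) · (x_{k,j} - mean_j), with n-1 = 3:
  s[A,A] = ((0)·(0) + (0)·(0) + (-1)·(-1) + (1)·(1)) / 3 = 2/3 = 0.6667
  s[A,B] = ((0)·(0.25) + (0)·(0.25) + (-1)·(3.25) + (1)·(-3.75)) / 3 = -7/3 = -2.3333
  s[B,B] = ((0.25)·(0.25) + (0.25)·(0.25) + (3.25)·(3.25) + (-3.75)·(-3.75)) / 3 = 24.75/3 = 8.25
  Sample standard deviations s_i = √(s[i,i]):
  s(A) = √(0.6667) = 0.8165
  s(B) = √(8.25) = 2.8723

Step 3 — r_{ij} = s_{ij} / (s_i · s_j):
  r[A,A] = 1 (diagonal).
  r[A,B] = -2.3333 / (0.8165 · 2.8723) = -2.3333 / 2.3452 = -0.9949
  r[B,B] = 1 (diagonal).

R is symmetric with unit diagonal. Assembling:

R = [[1, -0.9949],
 [-0.9949, 1]]


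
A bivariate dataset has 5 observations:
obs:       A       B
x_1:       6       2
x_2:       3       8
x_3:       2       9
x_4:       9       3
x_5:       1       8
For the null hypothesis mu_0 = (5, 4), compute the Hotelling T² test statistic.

Step 1 — sample mean vector:
  mean(A) = (6 + 3 + 2 + 9 + 1) / 5 = 21/5 = 4.2
  mean(B) = (2 + 8 + 9 + 3 + 8) / 5 = 30/5 = 6
  x̄ = (4.2, 6),  deviation x̄ - mu_0 = (4.2, 6) - (5, 4) = (-0.8, 2).

Step 2 — sample covariance matrix, S[i,j] = (1/(n-1)) · Σ_k (x_{k,i} - mean_i) · (x_{k,j} - mean_j), divisor n-1 = 4:
  S[A,A] = ((1.8)·(1.8) + (-1.2)·(-1.2) + (-2.2)·(-2.2) + (4.8)·(4.8) + (-3.2)·(-3.2)) / 4 = 42.8/4 = 10.7
  S[A,B] = ((1.8)·(-4) + (-1.2)·(2) + (-2.2)·(3) + (4.8)·(-3) + (-3.2)·(2)) / 4 = -37/4 = -9.25
  S[B,B] = ((-4)·(-4) + (2)·(2) + (3)·(3) + (-3)·(-3) + (2)·(2)) / 4 = 42/4 = 10.5
  S = [[10.7, -9.25],
 [-9.25, 10.5]].

Step 3 — invert S. det(S) = 10.7·10.5 - (-9.25)² = 26.7875.
  S^{-1} = (1/det) · [[d, -b], [-b, a]] = [[0.392, 0.3453],
 [0.3453, 0.3994]].

Step 4 — quadratic form (x̄ - mu_0)^T · S^{-1} · (x̄ - mu_0):
  S^{-1} · (x̄ - mu_0) = (0.377, 0.5226),
  (x̄ - mu_0)^T · [...] = (-0.8)·(0.377) + (2)·(0.5226) = 0.7436.

Step 5 — scale by n: T² = 5 · 0.7436 = 3.7182.

T² ≈ 3.7182


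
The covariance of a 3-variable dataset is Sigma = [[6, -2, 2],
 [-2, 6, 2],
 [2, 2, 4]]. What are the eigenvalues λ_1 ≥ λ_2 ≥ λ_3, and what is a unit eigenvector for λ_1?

Step 1 — characteristic polynomial p(λ) = det(λI - Sigma) = λ³ - tr·λ² + c_1·λ - det, where tr = trace, c_1 = sum of the principal 2×2 minors, det = det(Sigma):
  tr = 6 + 6 + 4 = 16,
  c_1 = (6·6 - (-2)²) + (6·4 - (2)²) + (6·4 - (2)²) = 32 + 20 + 20 = 72,
  det = 6·(6·4 - (2)²) - (-2)·((-2)·4 - (2)·(2)) + (2)·((-2)·(2) - 6·(2)) = 6·(20) - (-2)·(-12) + (2)·(-16) = 64.
  So p(λ) = λ³ - 16λ² + 72λ - 64.
Step 2 — look for an integer root (rational root theorem: any rational root is an integer divisor of 64). Testing λ = 8:
  p(8) = 512 - 1024 + 576 - 64 = 0  ✓
  Dividing out (λ - 8): p(λ) = (λ - 8)(λ² - 8λ + 8).
Step 3 — remaining eigenvalues from the quadratic λ² - 8λ + 8 = 0:
  Δ = 8² - 4·8 = 64 - 32 = 32,  λ = (8 ± √32)/2 = (8 ± 5.6569)/2 ≈ 6.8284 or 1.1716.
  Sorted: λ_1 = 8,  λ_2 = 6.8284,  λ_3 = 1.1716  (check: sum = 16 = tr ✓).

Step 4 — unit eigenvector for λ_1 = 8: v spans the null space of (Sigma - λ_1 I), whose rows are
  r_1 = (-2, -2, 2),  r_2 = (-2, -2, 2),  r_3 = (2, 2, -4).
  v is orthogonal to every row, so take v ∝ r_1 × r_3 = ((-2)·(-4) - (2)·(2), (2)·(2) - (-2)·(-4), (-2)·(2) - (-2)·(2)) = (4, -4, 0).
  Rescale (divide by 4): u = (1, -1, 0).
  ||u|| = √((1)² + (-1)² + (0)²) = √(2) ≈ 1.4142,  v_1 = u/||u|| ≈ (0.7071, -0.7071, 0) (||v_1|| = 1).

λ_1 = 8,  λ_2 = 6.8284,  λ_3 = 1.1716;  v_1 ≈ (0.7071, -0.7071, 0)


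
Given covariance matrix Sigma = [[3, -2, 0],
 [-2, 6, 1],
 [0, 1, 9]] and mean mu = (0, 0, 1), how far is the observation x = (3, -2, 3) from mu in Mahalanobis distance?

Step 1 — centre the observation: (x - mu) = (3, -2, 2).

Step 2 — invert Sigma (cofactor / det for 3×3, or solve directly):
  Sigma^{-1} = [[0.4309, 0.1463, -0.0163],
 [0.1463, 0.2195, -0.0244],
 [-0.0163, -0.0244, 0.1138]].

Step 3 — form the quadratic (x - mu)^T · Sigma^{-1} · (x - mu):
  Sigma^{-1} · (x - mu) = (0.9675, -0.0488, 0.2276).
  (x - mu)^T · [Sigma^{-1} · (x - mu)] = (3)·(0.9675) + (-2)·(-0.0488) + (2)·(0.2276) = 3.4553.

Step 4 — take square root: d = √(3.4553) ≈ 1.8588.

d(x, mu) = √(3.4553) ≈ 1.8588


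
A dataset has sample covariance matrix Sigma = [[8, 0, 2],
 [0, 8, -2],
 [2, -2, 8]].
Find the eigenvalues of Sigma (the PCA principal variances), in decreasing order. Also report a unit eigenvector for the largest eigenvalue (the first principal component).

Step 1 — characteristic polynomial p(λ) = det(λI - Sigma) = λ³ - tr·λ² + c_1·λ - det, where tr = trace, c_1 = sum of the principal 2×2 minors, det = det(Sigma):
  tr = 8 + 8 + 8 = 24,
  c_1 = (8·8 - (0)²) + (8·8 - (2)²) + (8·8 - (-2)²) = 64 + 60 + 60 = 184,
  det = 8·(8·8 - (-2)²) - (0)·((0)·8 - (-2)·(2)) + (2)·((0)·(-2) - 8·(2)) = 8·(60) - (0)·(4) + (2)·(-16) = 448.
  So p(λ) = λ³ - 24λ² + 184λ - 448.
Step 2 — look for an integer root (rational root theorem: any rational root is an integer divisor of 448). Testing λ = 8:
  p(8) = 512 - 1536 + 1472 - 448 = 0  ✓
  Dividing out (λ - 8): p(λ) = (λ - 8)(λ² - 16λ + 56).
Step 3 — remaining eigenvalues from the quadratic λ² - 16λ + 56 = 0:
  Δ = 16² - 4·56 = 256 - 224 = 32,  λ = (16 ± √32)/2 = (16 ± 5.6569)/2 ≈ 10.8284 or 5.1716.
  Sorted: λ_1 = 10.8284,  λ_2 = 8,  λ_3 = 5.1716  (check: sum = 24 = tr ✓).

Step 4 — unit eigenvector for λ_1 ≈ 10.8284: v spans the null space of (Sigma - λ_1 I), whose rows are
  r_1 = (-2.8284, 0, 2),  r_2 = (0, -2.8284, -2),  r_3 = (2, -2, -2.8284).
  v is orthogonal to every row, so take v ∝ r_1 × r_2 = ((0)·(-2) - (2)·(-2.8284), (2)·(0) - (-2.8284)·(-2), (-2.8284)·(-2.8284) - (0)·(0)) ≈ (5.6569, -5.6569, 8).
  Let u = (5.6569, -5.6569, 8).
  ||u|| = √((5.6569)² + (-5.6569)² + (8)²) = √(128) ≈ 11.3137,  v_1 = u/||u|| ≈ (0.5, -0.5, 0.7071) (||v_1|| = 1).

λ_1 = 10.8284,  λ_2 = 8,  λ_3 = 5.1716;  v_1 ≈ (0.5, -0.5, 0.7071)


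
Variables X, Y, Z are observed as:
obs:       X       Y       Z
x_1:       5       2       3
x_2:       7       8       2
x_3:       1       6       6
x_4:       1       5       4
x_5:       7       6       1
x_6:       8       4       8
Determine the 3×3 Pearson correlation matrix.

Step 1 — column means:
  mean(X) = (5 + 7 + 1 + 1 + 7 + 8) / 6 = 29/6 = 4.8333
  mean(Y) = (2 + 8 + 6 + 5 + 6 + 4) / 6 = 31/6 = 5.1667
  mean(Z) = (3 + 2 + 6 + 4 + 1 + 8) / 6 = 24/6 = 4

Step 2 — sample variances and covariances s[i,j] = (1/(n-1)) · Σ_k (x_{k,i} - mean_i) · (x_{k,j} - mean_j), with n-1 = 5:
  s[X,X] = ((0.1667)·(0.1667) + (2.1667)·(2.1667) + (-3.8333)·(-3.8333) + (-3.8333)·(-3.8333) + (2.1667)·(2.1667) + (3.1667)·(3.1667)) / 5 = 48.8333/5 = 9.7667
  s[X,Y] = ((0.1667)·(-3.1667) + (2.1667)·(2.8333) + (-3.8333)·(0.8333) + (-3.8333)·(-0.1667) + (2.1667)·(0.8333) + (3.1667)·(-1.1667)) / 5 = 1.1667/5 = 0.2333
  s[X,Z] = ((0.1667)·(-1) + (2.1667)·(-2) + (-3.8333)·(2) + (-3.8333)·(0) + (2.1667)·(-3) + (3.1667)·(4)) / 5 = -6/5 = -1.2
  s[Y,Y] = ((-3.1667)·(-3.1667) + (2.8333)·(2.8333) + (0.8333)·(0.8333) + (-0.1667)·(-0.1667) + (0.8333)·(0.8333) + (-1.1667)·(-1.1667)) / 5 = 20.8333/5 = 4.1667
  s[Y,Z] = ((-3.1667)·(-1) + (2.8333)·(-2) + (0.8333)·(2) + (-0.1667)·(0) + (0.8333)·(-3) + (-1.1667)·(4)) / 5 = -8/5 = -1.6
  s[Z,Z] = ((-1)·(-1) + (-2)·(-2) + (2)·(2) + (0)·(0) + (-3)·(-3) + (4)·(4)) / 5 = 34/5 = 6.8
  Sample standard deviations s_i = √(s[i,i]):
  s(X) = √(9.7667) = 3.1252
  s(Y) = √(4.1667) = 2.0412
  s(Z) = √(6.8) = 2.6077

Step 3 — r_{ij} = s_{ij} / (s_i · s_j):
  r[X,X] = 1 (diagonal).
  r[X,Y] = 0.2333 / (3.1252 · 2.0412) = 0.2333 / 6.3792 = 0.0366
  r[X,Z] = -1.2 / (3.1252 · 2.6077) = -1.2 / 8.1494 = -0.1472
  r[Y,Y] = 1 (diagonal).
  r[Y,Z] = -1.6 / (2.0412 · 2.6077) = -1.6 / 5.3229 = -0.3006
  r[Z,Z] = 1 (diagonal).

R is symmetric with unit diagonal. Assembling:

R = [[1, 0.0366, -0.1472],
 [0.0366, 1, -0.3006],
 [-0.1472, -0.3006, 1]]


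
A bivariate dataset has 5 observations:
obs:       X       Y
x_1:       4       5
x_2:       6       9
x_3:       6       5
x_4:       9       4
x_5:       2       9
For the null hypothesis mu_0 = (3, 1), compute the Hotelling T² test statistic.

Step 1 — sample mean vector:
  mean(X) = (4 + 6 + 6 + 9 + 2) / 5 = 27/5 = 5.4
  mean(Y) = (5 + 9 + 5 + 4 + 9) / 5 = 32/5 = 6.4
  x̄ = (5.4, 6.4),  deviation x̄ - mu_0 = (5.4, 6.4) - (3, 1) = (2.4, 5.4).

Step 2 — sample covariance matrix, S[i,j] = (1/(n-1)) · Σ_k (x_{k,i} - mean_i) · (x_{k,j} - mean_j), divisor n-1 = 4:
  S[X,X] = ((-1.4)·(-1.4) + (0.6)·(0.6) + (0.6)·(0.6) + (3.6)·(3.6) + (-3.4)·(-3.4)) / 4 = 27.2/4 = 6.8
  S[X,Y] = ((-1.4)·(-1.4) + (0.6)·(2.6) + (0.6)·(-1.4) + (3.6)·(-2.4) + (-3.4)·(2.6)) / 4 = -14.8/4 = -3.7
  S[Y,Y] = ((-1.4)·(-1.4) + (2.6)·(2.6) + (-1.4)·(-1.4) + (-2.4)·(-2.4) + (2.6)·(2.6)) / 4 = 23.2/4 = 5.8
  S = [[6.8, -3.7],
 [-3.7, 5.8]].

Step 3 — invert S. det(S) = 6.8·5.8 - (-3.7)² = 25.75.
  S^{-1} = (1/det) · [[d, -b], [-b, a]] = [[0.2252, 0.1437],
 [0.1437, 0.2641]].

Step 4 — quadratic form (x̄ - mu_0)^T · S^{-1} · (x̄ - mu_0):
  S^{-1} · (x̄ - mu_0) = (1.3165, 1.7709),
  (x̄ - mu_0)^T · [...] = (2.4)·(1.3165) + (5.4)·(1.7709) = 12.7223.

Step 5 — scale by n: T² = 5 · 12.7223 = 63.6117.

T² ≈ 63.6117


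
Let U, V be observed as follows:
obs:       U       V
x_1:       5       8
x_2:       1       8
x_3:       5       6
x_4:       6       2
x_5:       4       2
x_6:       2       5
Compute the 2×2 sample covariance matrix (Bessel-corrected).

Step 1 — column means:
  mean(U) = (5 + 1 + 5 + 6 + 4 + 2) / 6 = 23/6 = 3.8333
  mean(V) = (8 + 8 + 6 + 2 + 2 + 5) / 6 = 31/6 = 5.1667

Step 2 — sample covariance S[i,j] = (1/(n-1)) · Σ_k (x_{k,i} - mean_i) · (x_{k,j} - mean_j), with n-1 = 5.
  S[U,U] = ((1.1667)·(1.1667) + (-2.8333)·(-2.8333) + (1.1667)·(1.1667) + (2.1667)·(2.1667) + (0.1667)·(0.1667) + (-1.8333)·(-1.8333)) / 5 = 18.8333/5 = 3.7667
  S[U,V] = ((1.1667)·(2.8333) + (-2.8333)·(2.8333) + (1.1667)·(0.8333) + (2.1667)·(-3.1667) + (0.1667)·(-3.1667) + (-1.8333)·(-0.1667)) / 5 = -10.8333/5 = -2.1667
  S[V,V] = ((2.8333)·(2.8333) + (2.8333)·(2.8333) + (0.8333)·(0.8333) + (-3.1667)·(-3.1667) + (-3.1667)·(-3.1667) + (-0.1667)·(-0.1667)) / 5 = 36.8333/5 = 7.3667

S is symmetric (S[j,i] = S[i,j]). Assembling:

S = [[3.7667, -2.1667],
 [-2.1667, 7.3667]]


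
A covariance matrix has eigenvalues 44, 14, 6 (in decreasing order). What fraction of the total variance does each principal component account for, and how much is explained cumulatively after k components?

Step 1 — total variance = trace(Sigma) = Σ λ_i = 44 + 14 + 6 = 64.

Step 2 — fraction explained by component i = λ_i / Σ λ:
  PC1: 44/64 = 0.6875
  PC2: 14/64 = 0.2188
  PC3: 6/64 = 0.0938

Step 3 — cumulative fraction after k components = (λ_1 + ... + λ_k) / Σ λ:
  k = 1: 44/64 = 0.6875
  k = 2: (44 + 14)/64 = 58/64 = 0.9062
  k = 3: (44 + 14 + 6)/64 = 64/64 = 1

Summary (fraction, with percent):

explained: PC1 0.6875 (68.75%), PC2 0.2188 (21.88%), PC3 0.0938 (9.38%);  cumulative: 0.6875, 0.9062, 1


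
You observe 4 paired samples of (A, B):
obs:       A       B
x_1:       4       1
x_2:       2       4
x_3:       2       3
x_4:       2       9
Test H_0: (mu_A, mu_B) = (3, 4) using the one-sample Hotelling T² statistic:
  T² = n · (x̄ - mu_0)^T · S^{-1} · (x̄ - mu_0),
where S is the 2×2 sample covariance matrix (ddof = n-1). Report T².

Step 1 — sample mean vector:
  mean(A) = (4 + 2 + 2 + 2) / 4 = 10/4 = 2.5
  mean(B) = (1 + 4 + 3 + 9) / 4 = 17/4 = 4.25
  x̄ = (2.5, 4.25),  deviation x̄ - mu_0 = (2.5, 4.25) - (3, 4) = (-0.5, 0.25).

Step 2 — sample covariance matrix, S[i,j] = (1/(n-1)) · Σ_k (x_{k,i} - mean_i) · (x_{k,j} - mean_j), divisor n-1 = 3:
  S[A,A] = ((1.5)·(1.5) + (-0.5)·(-0.5) + (-0.5)·(-0.5) + (-0.5)·(-0.5)) / 3 = 3/3 = 1
  S[A,B] = ((1.5)·(-3.25) + (-0.5)·(-0.25) + (-0.5)·(-1.25) + (-0.5)·(4.75)) / 3 = -6.5/3 = -2.1667
  S[B,B] = ((-3.25)·(-3.25) + (-0.25)·(-0.25) + (-1.25)·(-1.25) + (4.75)·(4.75)) / 3 = 34.75/3 = 11.5833
  S = [[1, -2.1667],
 [-2.1667, 11.5833]].

Step 3 — invert S. det(S) = 1·11.5833 - (-2.1667)² = 6.8889.
  S^{-1} = (1/det) · [[d, -b], [-b, a]] = [[1.6815, 0.3145],
 [0.3145, 0.1452]].

Step 4 — quadratic form (x̄ - mu_0)^T · S^{-1} · (x̄ - mu_0):
  S^{-1} · (x̄ - mu_0) = (-0.7621, -0.121),
  (x̄ - mu_0)^T · [...] = (-0.5)·(-0.7621) + (0.25)·(-0.121) = 0.3508.

Step 5 — scale by n: T² = 4 · 0.3508 = 1.4032.

T² ≈ 1.4032


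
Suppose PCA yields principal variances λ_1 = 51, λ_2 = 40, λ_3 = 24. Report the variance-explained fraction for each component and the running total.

Step 1 — total variance = trace(Sigma) = Σ λ_i = 51 + 40 + 24 = 115.

Step 2 — fraction explained by component i = λ_i / Σ λ:
  PC1: 51/115 = 0.4435
  PC2: 40/115 = 0.3478
  PC3: 24/115 = 0.2087

Step 3 — cumulative fraction after k components = (λ_1 + ... + λ_k) / Σ λ:
  k = 1: 51/115 = 0.4435
  k = 2: (51 + 40)/115 = 91/115 = 0.7913
  k = 3: (51 + 40 + 24)/115 = 115/115 = 1

Summary (fraction, with percent):

explained: PC1 0.4435 (44.35%), PC2 0.3478 (34.78%), PC3 0.2087 (20.87%);  cumulative: 0.4435, 0.7913, 1


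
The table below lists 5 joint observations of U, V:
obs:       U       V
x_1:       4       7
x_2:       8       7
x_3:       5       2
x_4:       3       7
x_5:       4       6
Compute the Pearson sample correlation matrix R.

Step 1 — column means:
  mean(U) = (4 + 8 + 5 + 3 + 4) / 5 = 24/5 = 4.8
  mean(V) = (7 + 7 + 2 + 7 + 6) / 5 = 29/5 = 5.8

Step 2 — sample variances and covariances s[i,j] = (1/(n-1)) · Σ_k (x_{k,i} - mean_i) · (x_{k,j} - mean_j), with n-1 = 4:
  s[U,U] = ((-0.8)·(-0.8) + (3.2)·(3.2) + (0.2)·(0.2) + (-1.8)·(-1.8) + (-0.8)·(-0.8)) / 4 = 14.8/4 = 3.7
  s[U,V] = ((-0.8)·(1.2) + (3.2)·(1.2) + (0.2)·(-3.8) + (-1.8)·(1.2) + (-0.8)·(0.2)) / 4 = -0.2/4 = -0.05
  s[V,V] = ((1.2)·(1.2) + (1.2)·(1.2) + (-3.8)·(-3.8) + (1.2)·(1.2) + (0.2)·(0.2)) / 4 = 18.8/4 = 4.7
  Sample standard deviations s_i = √(s[i,i]):
  s(U) = √(3.7) = 1.9235
  s(V) = √(4.7) = 2.1679

Step 3 — r_{ij} = s_{ij} / (s_i · s_j):
  r[U,U] = 1 (diagonal).
  r[U,V] = -0.05 / (1.9235 · 2.1679) = -0.05 / 4.1701 = -0.012
  r[V,V] = 1 (diagonal).

R is symmetric with unit diagonal. Assembling:

R = [[1, -0.012],
 [-0.012, 1]]


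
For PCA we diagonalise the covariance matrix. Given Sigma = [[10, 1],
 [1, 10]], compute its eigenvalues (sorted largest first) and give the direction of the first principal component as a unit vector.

Step 1 — characteristic polynomial of 2×2 Sigma:
  det(Sigma - λI) = λ² - trace · λ + det = 0.
  trace = 10 + 10 = 20, det = 10·10 - (1)² = 99.
Step 2 — discriminant:
  Δ = trace² - 4·det = 400 - 396 = 4.
Step 3 — eigenvalues:
  λ = (trace ± √Δ)/2 = (20 ± 2)/2,
  λ_1 = 11,  λ_2 = 9.

Step 4 — unit eigenvector for λ_1: solve (Sigma - λ_1 I)v = 0. First row:
  (10 - 11)·v_x + (1)·v_y = 0, i.e. (-1)·v_x + (1)·v_y = 0,
  so v ∝ (b, λ_1 - a) = (1, 1) = u.
  ||u|| = √((1)² + (1)²) = √(2) ≈ 1.4142,
  v_1 = u/||u|| ≈ (0.7071, 0.7071) (||v_1|| = 1).

λ_1 = 11,  λ_2 = 9;  v_1 ≈ (0.7071, 0.7071)


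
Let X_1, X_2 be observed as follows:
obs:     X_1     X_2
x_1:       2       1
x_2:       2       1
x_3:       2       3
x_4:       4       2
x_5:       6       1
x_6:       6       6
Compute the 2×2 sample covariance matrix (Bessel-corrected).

Step 1 — column means:
  mean(X_1) = (2 + 2 + 2 + 4 + 6 + 6) / 6 = 22/6 = 3.6667
  mean(X_2) = (1 + 1 + 3 + 2 + 1 + 6) / 6 = 14/6 = 2.3333

Step 2 — sample covariance S[i,j] = (1/(n-1)) · Σ_k (x_{k,i} - mean_i) · (x_{k,j} - mean_j), with n-1 = 5.
  S[X_1,X_1] = ((-1.6667)·(-1.6667) + (-1.6667)·(-1.6667) + (-1.6667)·(-1.6667) + (0.3333)·(0.3333) + (2.3333)·(2.3333) + (2.3333)·(2.3333)) / 5 = 19.3333/5 = 3.8667
  S[X_1,X_2] = ((-1.6667)·(-1.3333) + (-1.6667)·(-1.3333) + (-1.6667)·(0.6667) + (0.3333)·(-0.3333) + (2.3333)·(-1.3333) + (2.3333)·(3.6667)) / 5 = 8.6667/5 = 1.7333
  S[X_2,X_2] = ((-1.3333)·(-1.3333) + (-1.3333)·(-1.3333) + (0.6667)·(0.6667) + (-0.3333)·(-0.3333) + (-1.3333)·(-1.3333) + (3.6667)·(3.6667)) / 5 = 19.3333/5 = 3.8667

S is symmetric (S[j,i] = S[i,j]). Assembling:

S = [[3.8667, 1.7333],
 [1.7333, 3.8667]]


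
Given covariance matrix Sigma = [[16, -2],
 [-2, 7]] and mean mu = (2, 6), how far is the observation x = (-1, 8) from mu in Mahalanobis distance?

Step 1 — centre the observation: (x - mu) = (-3, 2).

Step 2 — invert Sigma. det(Sigma) = 16·7 - (-2)² = 108.
  Sigma^{-1} = (1/det) · [[d, -b], [-b, a]] = [[0.0648, 0.0185],
 [0.0185, 0.1481]].

Step 3 — form the quadratic (x - mu)^T · Sigma^{-1} · (x - mu):
  Sigma^{-1} · (x - mu) = (-0.1574, 0.2407).
  (x - mu)^T · [Sigma^{-1} · (x - mu)] = (-3)·(-0.1574) + (2)·(0.2407) = 0.9537.

Step 4 — take square root: d = √(0.9537) ≈ 0.9766.

d(x, mu) = √(0.9537) ≈ 0.9766


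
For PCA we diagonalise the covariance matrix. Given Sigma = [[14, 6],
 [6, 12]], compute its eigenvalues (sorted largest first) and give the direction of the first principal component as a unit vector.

Step 1 — characteristic polynomial of 2×2 Sigma:
  det(Sigma - λI) = λ² - trace · λ + det = 0.
  trace = 14 + 12 = 26, det = 14·12 - (6)² = 132.
Step 2 — discriminant:
  Δ = trace² - 4·det = 676 - 528 = 148.
Step 3 — eigenvalues:
  λ = (trace ± √Δ)/2 = (26 ± 12.1655)/2,
  λ_1 = 19.0828,  λ_2 = 6.9172.

Step 4 — unit eigenvector for λ_1: solve (Sigma - λ_1 I)v = 0. First row:
  (14 - 19.0828)·v_x + (6)·v_y = 0, i.e. (-5.0828)·v_x + (6)·v_y = 0,
  so v ∝ (b, λ_1 - a) = (6, 5.0828) = u.
  ||u|| = √((6)² + (5.0828)²) = √(61.8345) ≈ 7.8635,
  v_1 = u/||u|| ≈ (0.763, 0.6464) (||v_1|| = 1).

λ_1 = 19.0828,  λ_2 = 6.9172;  v_1 ≈ (0.763, 0.6464)


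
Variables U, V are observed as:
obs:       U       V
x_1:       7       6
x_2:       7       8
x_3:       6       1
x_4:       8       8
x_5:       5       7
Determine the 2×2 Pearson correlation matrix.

Step 1 — column means:
  mean(U) = (7 + 7 + 6 + 8 + 5) / 5 = 33/5 = 6.6
  mean(V) = (6 + 8 + 1 + 8 + 7) / 5 = 30/5 = 6

Step 2 — sample variances and covariances s[i,j] = (1/(n-1)) · Σ_k (x_{k,i} - mean_i) · (x_{k,j} - mean_j), with n-1 = 4:
  s[U,U] = ((0.4)·(0.4) + (0.4)·(0.4) + (-0.6)·(-0.6) + (1.4)·(1.4) + (-1.6)·(-1.6)) / 4 = 5.2/4 = 1.3
  s[U,V] = ((0.4)·(0) + (0.4)·(2) + (-0.6)·(-5) + (1.4)·(2) + (-1.6)·(1)) / 4 = 5/4 = 1.25
  s[V,V] = ((0)·(0) + (2)·(2) + (-5)·(-5) + (2)·(2) + (1)·(1)) / 4 = 34/4 = 8.5
  Sample standard deviations s_i = √(s[i,i]):
  s(U) = √(1.3) = 1.1402
  s(V) = √(8.5) = 2.9155

Step 3 — r_{ij} = s_{ij} / (s_i · s_j):
  r[U,U] = 1 (diagonal).
  r[U,V] = 1.25 / (1.1402 · 2.9155) = 1.25 / 3.3242 = 0.376
  r[V,V] = 1 (diagonal).

R is symmetric with unit diagonal. Assembling:

R = [[1, 0.376],
 [0.376, 1]]
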